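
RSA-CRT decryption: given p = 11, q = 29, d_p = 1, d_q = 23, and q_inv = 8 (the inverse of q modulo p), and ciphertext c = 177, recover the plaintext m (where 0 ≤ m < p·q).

298

m₁ = c^(d_p) mod p: c ≡ 1 (mod 11), and 1^1 mod 11 = 1.
m₂ = c^(d_q) mod q: c ≡ 3 (mod 29), and 3^23 mod 29 = 8.
h = q_inv·(m₁ − m₂) mod p = 8·(1 − 8) mod 11 = 10.
m = m₂ + h·q = 8 + 10·29 = 298.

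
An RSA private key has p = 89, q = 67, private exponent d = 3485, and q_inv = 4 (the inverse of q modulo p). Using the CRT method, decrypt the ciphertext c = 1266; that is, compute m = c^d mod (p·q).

d_p = d mod (p−1) = 3485 mod 88 = 53; d_q = d mod (q−1) = 53.
m₁ = c^(d_p) mod p: c ≡ 20 (mod 89), and 20^53 mod 89 = 68.
m₂ = c^(d_q) mod q: c ≡ 60 (mod 67), and 60^53 mod 67 = 17.
h = q_inv·(m₁ − m₂) mod p = 4·(68 − 17) mod 89 = 26.
m = m₂ + h·q = 17 + 26·67 = 1759.

1759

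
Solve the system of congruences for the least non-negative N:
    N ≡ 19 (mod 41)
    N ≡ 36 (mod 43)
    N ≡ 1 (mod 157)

150407

From N ≡ 19 (mod 41) write N = 19 + 41t. Substituting into N ≡ 36 (mod 43) gives 41t ≡ 17 (mod 43), and since 41⁻¹ ≡ 21 (mod 43), t ≡ 13. Hence N ≡ 19 + 41·13 = 552 (mod 1763).
From N ≡ 552 (mod 1763) write N = 552 + 1763t. Substituting into N ≡ 1 (mod 157) gives 1763t ≡ 77 (mod 157), and since 36⁻¹ ≡ 48 (mod 157), t ≡ 85. Hence N ≡ 552 + 1763·85 = 150407 (mod 276791).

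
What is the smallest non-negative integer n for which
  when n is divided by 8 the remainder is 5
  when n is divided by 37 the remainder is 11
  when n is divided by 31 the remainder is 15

1565

The moduli are pairwise coprime; M = 8·37·31 = 9176.
M/8 = 1147; 1147 ≡ 3 (mod 8); 3·3 ≡ 1, so inverse 3.
M/37 = 248; 248 ≡ 26 (mod 37); 26·10 ≡ 1, so inverse 10.
M/31 = 296; 296 ≡ 17 (mod 31); 17·11 ≡ 1, so inverse 11.
n ≡ 5·1147·3 + 11·248·10 + 15·296·11 = 93325.
93325 mod 9176 = 1565.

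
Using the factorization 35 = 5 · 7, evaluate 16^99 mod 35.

Mod 5: 16 ≡ 1; by Fermat, exponent reduces to 99 mod 4 = 3; 1^3 ≡ 1 (mod 5).
Mod 7: 16 ≡ 2; by Fermat, exponent reduces to 99 mod 6 = 3; 2^3 ≡ 1 (mod 7).
Combine by CRT: x ≡ 1 (mod 5), x ≡ 1 (mod 7) ⇒ x ≡ 1 (mod 35).

1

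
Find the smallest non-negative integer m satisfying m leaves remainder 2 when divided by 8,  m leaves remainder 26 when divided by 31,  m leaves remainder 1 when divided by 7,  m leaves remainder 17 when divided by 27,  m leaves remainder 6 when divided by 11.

290186

Combine the congruences pairwise.
From m ≡ 2 (mod 8) write m = 2 + 8t. Substituting into m ≡ 26 (mod 31) gives 8t ≡ 24 (mod 31), and since 8⁻¹ ≡ 4 (mod 31), t ≡ 3. Hence m ≡ 2 + 8·3 = 26 (mod 248).
From m ≡ 26 (mod 248) write m = 26 + 248t. Substituting into m ≡ 1 (mod 7) gives 248t ≡ 3 (mod 7), and since 3⁻¹ ≡ 5 (mod 7), t ≡ 1. Hence m ≡ 26 + 248·1 = 274 (mod 1736).
From m ≡ 274 (mod 1736) write m = 274 + 1736t. Substituting into m ≡ 17 (mod 27) gives 1736t ≡ 13 (mod 27), and since 8⁻¹ ≡ 17 (mod 27), t ≡ 5. Hence m ≡ 274 + 1736·5 = 8954 (mod 46872).
From m ≡ 8954 (mod 46872) write m = 8954 + 46872t. Substituting into m ≡ 6 (mod 11) gives 46872t ≡ 6 (mod 11), and since 1⁻¹ ≡ 1 (mod 11), t ≡ 6. Hence m ≡ 8954 + 46872·6 = 290186 (mod 515592).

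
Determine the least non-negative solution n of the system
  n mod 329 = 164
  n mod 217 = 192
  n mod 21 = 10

gcd(329, 217) = 7 and 7 | (192 − 164), so the pair is consistent; merging gives n ≡ 2796 (mod 10199), where 10199 = lcm(329, 217).
gcd(10199, 21) = 7 and 7 | (10 − 2796), so the pair is consistent; merging gives n ≡ 23194 (mod 30597), where 30597 = lcm(10199, 21).
The solution is unique modulo lcm(329, 217, 21) = 30597.

23194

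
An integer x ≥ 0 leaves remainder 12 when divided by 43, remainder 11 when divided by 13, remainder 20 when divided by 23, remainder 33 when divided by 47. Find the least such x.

From x ≡ 12 (mod 43) write x = 12 + 43t. Substituting into x ≡ 11 (mod 13) gives 43t ≡ 12 (mod 13), and since 4⁻¹ ≡ 10 (mod 13), t ≡ 3. Hence x ≡ 12 + 43·3 = 141 (mod 559).
From x ≡ 141 (mod 559) write x = 141 + 559t. Substituting into x ≡ 20 (mod 23) gives 559t ≡ 17 (mod 23), and since 7⁻¹ ≡ 10 (mod 23), t ≡ 9. Hence x ≡ 141 + 559·9 = 5172 (mod 12857).
From x ≡ 5172 (mod 12857) write x = 5172 + 12857t. Substituting into x ≡ 33 (mod 47) gives 12857t ≡ 31 (mod 47), and since 26⁻¹ ≡ 38 (mod 47), t ≡ 3. Hence x ≡ 5172 + 12857·3 = 43743 (mod 604279).

43743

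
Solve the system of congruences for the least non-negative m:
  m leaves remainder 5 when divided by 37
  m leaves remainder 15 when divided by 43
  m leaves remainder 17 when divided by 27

From m ≡ 5 (mod 37) write m = 5 + 37t. Substituting into m ≡ 15 (mod 43) gives 37t ≡ 10 (mod 43), and since 37⁻¹ ≡ 7 (mod 43), t ≡ 27. Hence m ≡ 5 + 37·27 = 1004 (mod 1591).
From m ≡ 1004 (mod 1591) write m = 1004 + 1591t. Substituting into m ≡ 17 (mod 27) gives 1591t ≡ 12 (mod 27), and since 25⁻¹ ≡ 13 (mod 27), t ≡ 21. Hence m ≡ 1004 + 1591·21 = 34415 (mod 42957).

34415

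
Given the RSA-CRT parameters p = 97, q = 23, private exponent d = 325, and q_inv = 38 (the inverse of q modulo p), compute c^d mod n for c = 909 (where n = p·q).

1297

d_p = d mod (p−1) = 325 mod 96 = 37; d_q = d mod (q−1) = 17.
m₁ = c^(d_p) mod p: c ≡ 36 (mod 97), and 36^37 mod 97 = 36.
m₂ = c^(d_q) mod q: c ≡ 12 (mod 23), and 12^17 mod 23 = 9.
h = q_inv·(m₁ − m₂) mod p = 38·(36 − 9) mod 97 = 56.
m = m₂ + h·q = 9 + 56·23 = 1297.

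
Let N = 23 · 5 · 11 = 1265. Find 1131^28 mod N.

Mod 23: 1131 ≡ 4; by Fermat, exponent reduces to 28 mod 22 = 6; 4^6 ≡ 2 (mod 23).
Mod 5: 1131 ≡ 1; since 4 | 28, by Fermat 1^28 ≡ 1 (mod 5).
Mod 11: 1131 ≡ 9; by Fermat, exponent reduces to 28 mod 10 = 8; 9^8 ≡ 3 (mod 11).
Combine by CRT: x ≡ 2 (mod 23), x ≡ 1 (mod 5), x ≡ 3 (mod 11) ⇒ x ≡ 531 (mod 1265).

531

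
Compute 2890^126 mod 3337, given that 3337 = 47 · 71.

Mod 47: 2890 ≡ 23; by Fermat, exponent reduces to 126 mod 46 = 34; 23^34 ≡ 7 (mod 47).
Mod 71: 2890 ≡ 50; by Fermat, exponent reduces to 126 mod 70 = 56; 50^56 ≡ 57 (mod 71).
Combine by CRT: x ≡ 7 (mod 47), x ≡ 57 (mod 71) ⇒ x ≡ 2968 (mod 3337).

2968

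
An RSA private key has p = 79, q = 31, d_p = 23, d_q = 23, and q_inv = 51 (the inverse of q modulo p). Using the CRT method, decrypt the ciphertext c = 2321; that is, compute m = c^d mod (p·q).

1548

m₁ = c^(d_p) mod p: c ≡ 30 (mod 79), and 30^23 mod 79 = 47.
m₂ = c^(d_q) mod q: c ≡ 27 (mod 31), and 27^23 mod 31 = 29.
h = q_inv·(m₁ − m₂) mod p = 51·(47 − 29) mod 79 = 49.
m = m₂ + h·q = 29 + 49·31 = 1548.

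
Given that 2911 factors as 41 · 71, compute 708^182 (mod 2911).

Mod 41: 708 ≡ 11; by Fermat, exponent reduces to 182 mod 40 = 22; 11^22 ≡ 2 (mod 41).
Mod 71: 708 ≡ 69; by Fermat, exponent reduces to 182 mod 70 = 42; 69^42 ≡ 57 (mod 71).
Combine by CRT: x ≡ 2 (mod 41), x ≡ 57 (mod 71) ⇒ x ≡ 412 (mod 2911).

412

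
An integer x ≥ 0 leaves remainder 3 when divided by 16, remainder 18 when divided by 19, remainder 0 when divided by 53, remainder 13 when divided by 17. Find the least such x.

From x ≡ 3 (mod 16) write x = 3 + 16t. Substituting into x ≡ 18 (mod 19) gives 16t ≡ 15 (mod 19), and since 16⁻¹ ≡ 6 (mod 19), t ≡ 14. Hence x ≡ 3 + 16·14 = 227 (mod 304).
From x ≡ 227 (mod 304) write x = 227 + 304t. Substituting into x ≡ 0 (mod 53) gives 304t ≡ 38 (mod 53), and since 39⁻¹ ≡ 34 (mod 53), t ≡ 20. Hence x ≡ 227 + 304·20 = 6307 (mod 16112).
From x ≡ 6307 (mod 16112) write x = 6307 + 16112t. Substituting into x ≡ 13 (mod 17) gives 16112t ≡ 13 (mod 17), and since 13⁻¹ ≡ 4 (mod 17), t ≡ 1. Hence x ≡ 6307 + 16112·1 = 22419 (mod 273904).

22419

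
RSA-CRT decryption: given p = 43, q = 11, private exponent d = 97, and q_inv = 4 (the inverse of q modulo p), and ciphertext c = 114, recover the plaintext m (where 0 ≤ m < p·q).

d_p = d mod (p−1) = 97 mod 42 = 13; d_q = d mod (q−1) = 7.
m₁ = c^(d_p) mod p: c ≡ 28 (mod 43), and 28^13 mod 43 = 34.
m₂ = c^(d_q) mod q: c ≡ 4 (mod 11), and 4^7 mod 11 = 5.
h = q_inv·(m₁ − m₂) mod p = 4·(34 − 5) mod 43 = 30.
m = m₂ + h·q = 5 + 30·11 = 335.

335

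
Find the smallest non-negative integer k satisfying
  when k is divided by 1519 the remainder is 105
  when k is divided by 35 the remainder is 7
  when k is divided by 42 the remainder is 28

gcd(1519, 35) = 7 and 7 | (7 − 105), so the pair is consistent; merging gives k ≡ 4662 (mod 7595), where 7595 = lcm(1519, 35).
gcd(7595, 42) = 7 and 7 | (28 − 4662), so the pair is consistent; merging gives k ≡ 19852 (mod 45570), where 45570 = lcm(7595, 42).
The solution is unique modulo lcm(1519, 35, 42) = 45570.

19852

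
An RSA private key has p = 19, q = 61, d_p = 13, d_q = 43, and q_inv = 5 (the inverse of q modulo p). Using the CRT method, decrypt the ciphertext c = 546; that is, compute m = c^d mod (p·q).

705

m₁ = c^(d_p) mod p: c ≡ 14 (mod 19), and 14^13 mod 19 = 2.
m₂ = c^(d_q) mod q: c ≡ 58 (mod 61), and 58^43 mod 61 = 34.
h = q_inv·(m₁ − m₂) mod p = 5·(2 − 34) mod 19 = 11.
m = m₂ + h·q = 34 + 11·61 = 705.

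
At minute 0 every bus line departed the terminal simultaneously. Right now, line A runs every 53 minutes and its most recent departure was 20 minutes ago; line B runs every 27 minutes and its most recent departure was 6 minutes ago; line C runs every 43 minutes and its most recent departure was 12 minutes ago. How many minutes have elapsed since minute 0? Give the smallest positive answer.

3624

Combine the congruences pairwise.
From t ≡ 20 (mod 53) write t = 20 + 53s. Substituting into t ≡ 6 (mod 27) gives 53s ≡ 13 (mod 27), and since 26⁻¹ ≡ 26 (mod 27), s ≡ 14. Hence t ≡ 20 + 53·14 = 762 (mod 1431).
From t ≡ 762 (mod 1431) write t = 762 + 1431s. Substituting into t ≡ 12 (mod 43) gives 1431s ≡ 24 (mod 43), and since 12⁻¹ ≡ 18 (mod 43), s ≡ 2. Hence t ≡ 762 + 1431·2 = 3624 (mod 61533).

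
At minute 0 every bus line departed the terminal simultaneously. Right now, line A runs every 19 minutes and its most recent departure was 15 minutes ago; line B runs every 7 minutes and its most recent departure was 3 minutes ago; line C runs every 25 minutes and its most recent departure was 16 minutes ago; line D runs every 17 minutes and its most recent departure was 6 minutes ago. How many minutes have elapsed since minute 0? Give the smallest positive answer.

The moduli are pairwise coprime; N = 19·7·25·17 = 56525.
N/19 = 2975; 2975 ≡ 11 (mod 19); 11·7 ≡ 1, so inverse 7.
N/7 = 8075; 8075 ≡ 4 (mod 7); 4·2 ≡ 1, so inverse 2.
N/25 = 2261; 2261 ≡ 11 (mod 25); 11·16 ≡ 1, so inverse 16.
N/17 = 3325; 3325 ≡ 10 (mod 17); 10·12 ≡ 1, so inverse 12.
t ≡ 15·2975·7 + 3·8075·2 + 16·2261·16 + 6·3325·12 = 1179041.
1179041 mod 56525 = 48541.

48541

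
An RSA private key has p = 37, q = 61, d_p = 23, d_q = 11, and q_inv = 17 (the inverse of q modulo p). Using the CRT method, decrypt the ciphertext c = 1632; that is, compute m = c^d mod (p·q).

2245

m₁ = c^(d_p) mod p: c ≡ 4 (mod 37), and 4^23 mod 37 = 25.
m₂ = c^(d_q) mod q: c ≡ 46 (mod 61), and 46^11 mod 61 = 49.
h = q_inv·(m₁ − m₂) mod p = 17·(25 − 49) mod 37 = 36.
m = m₂ + h·q = 49 + 36·61 = 2245.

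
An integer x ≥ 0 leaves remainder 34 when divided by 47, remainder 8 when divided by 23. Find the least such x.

From x ≡ 34 (mod 47) write x = 34 + 47t. Substituting into x ≡ 8 (mod 23) gives 47t ≡ 20 (mod 23), and since 1⁻¹ ≡ 1 (mod 23), t ≡ 20. Hence x ≡ 34 + 47·20 = 974 (mod 1081).

974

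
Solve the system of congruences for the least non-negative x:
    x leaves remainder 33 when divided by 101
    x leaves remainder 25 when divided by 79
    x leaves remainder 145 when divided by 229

1812680

The moduli are pairwise coprime; N = 101·79·229 = 1827191.
N/101 = 18091; 18091 ≡ 12 (mod 101); 12·59 ≡ 1, so inverse 59.
N/79 = 23129; 23129 ≡ 61 (mod 79); 61·57 ≡ 1, so inverse 57.
N/229 = 7979; 7979 ≡ 193 (mod 229); 193·159 ≡ 1, so inverse 159.
x ≡ 33·18091·59 + 25·23129·57 + 145·7979·159 = 252137847.
252137847 mod 1827191 = 1812680.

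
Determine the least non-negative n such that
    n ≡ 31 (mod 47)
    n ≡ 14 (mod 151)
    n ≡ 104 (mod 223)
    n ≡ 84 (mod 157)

The moduli are pairwise coprime; M = 47·151·223·157 = 248473067.
M/47 = 5286661; 5286661 ≡ 7 (mod 47); 7·27 ≡ 1, so inverse 27.
M/151 = 1645517; 1645517 ≡ 70 (mod 151); 70·41 ≡ 1, so inverse 41.
M/223 = 1114229; 1114229 ≡ 121 (mod 223); 121·94 ≡ 1, so inverse 94.
M/157 = 1582631; 1582631 ≡ 71 (mod 157); 71·115 ≡ 1, so inverse 115.
n ≡ 31·5286661·27 + 14·1645517·41 + 104·1114229·94 + 84·1582631·115 = 31550380179.
31550380179 mod 248473067 = 242773737.

242773737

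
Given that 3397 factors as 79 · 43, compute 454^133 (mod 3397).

2242

Mod 79: 454 ≡ 59; by Fermat, exponent reduces to 133 mod 78 = 55; 59^55 ≡ 30 (mod 79).
Mod 43: 454 ≡ 24; by Fermat, exponent reduces to 133 mod 42 = 7; 24^7 ≡ 6 (mod 43).
Combine by CRT: x ≡ 30 (mod 79), x ≡ 6 (mod 43) ⇒ x ≡ 2242 (mod 3397).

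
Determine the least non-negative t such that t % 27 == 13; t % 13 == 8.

229

Combine the congruences pairwise.
From t ≡ 13 (mod 27) write t = 13 + 27s. Substituting into t ≡ 8 (mod 13) gives 27s ≡ 8 (mod 13), and since 1⁻¹ ≡ 1 (mod 13), s ≡ 8. Hence t ≡ 13 + 27·8 = 229 (mod 351).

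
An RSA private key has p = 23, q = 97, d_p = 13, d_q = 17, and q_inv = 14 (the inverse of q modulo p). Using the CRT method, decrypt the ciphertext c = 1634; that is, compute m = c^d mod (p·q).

m₁ = c^(d_p) mod p: c ≡ 1 (mod 23), and 1^13 mod 23 = 1.
m₂ = c^(d_q) mod q: c ≡ 82 (mod 97), and 82^17 mod 97 = 40.
h = q_inv·(m₁ − m₂) mod p = 14·(1 − 40) mod 23 = 6.
m = m₂ + h·q = 40 + 6·97 = 622.

622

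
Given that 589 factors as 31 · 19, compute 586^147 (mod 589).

163

Mod 31: 586 ≡ 28; by Fermat, exponent reduces to 147 mod 30 = 27; 28^27 ≡ 8 (mod 31).
Mod 19: 586 ≡ 16; by Fermat, exponent reduces to 147 mod 18 = 3; 16^3 ≡ 11 (mod 19).
Combine by CRT: x ≡ 8 (mod 31), x ≡ 11 (mod 19) ⇒ x ≡ 163 (mod 589).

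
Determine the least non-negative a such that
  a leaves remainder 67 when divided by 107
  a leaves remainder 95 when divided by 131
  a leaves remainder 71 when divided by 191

1441357

The moduli are pairwise coprime; N = 107·131·191 = 2677247.
N/107 = 25021; 25021 ≡ 90 (mod 107); 90·44 ≡ 1, so inverse 44.
N/131 = 20437; 20437 ≡ 1 (mod 131), inverse 1.
N/191 = 14017; 14017 ≡ 74 (mod 191); 74·111 ≡ 1, so inverse 111.
a ≡ 67·25021·44 + 95·20437·1 + 71·14017·111 = 186171400.
186171400 mod 2677247 = 1441357.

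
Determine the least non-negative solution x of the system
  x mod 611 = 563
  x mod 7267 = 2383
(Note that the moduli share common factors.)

Combine the congruences pairwise.
gcd(611, 7267) = 13 and 13 | (2383 − 563), so the pair is consistent; merging gives x ≡ 205859 (mod 341549), where 341549 = lcm(611, 7267).
The solution is unique modulo lcm(611, 7267) = 341549.

205859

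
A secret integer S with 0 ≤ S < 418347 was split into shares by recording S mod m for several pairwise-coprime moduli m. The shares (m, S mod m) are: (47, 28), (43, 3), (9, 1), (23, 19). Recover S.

9334

The moduli are pairwise coprime; N = 47·43·9·23 = 418347.
N/47 = 8901; 8901 ≡ 18 (mod 47); 18·34 ≡ 1, so inverse 34.
N/43 = 9729; 9729 ≡ 11 (mod 43); 11·4 ≡ 1, so inverse 4.
N/9 = 46483; 46483 ≡ 7 (mod 9); 7·4 ≡ 1, so inverse 4.
N/23 = 18189; 18189 ≡ 19 (mod 23); 19·17 ≡ 1, so inverse 17.
S ≡ 28·8901·34 + 3·9729·4 + 1·46483·4 + 19·18189·17 = 14651479.
14651479 mod 418347 = 9334.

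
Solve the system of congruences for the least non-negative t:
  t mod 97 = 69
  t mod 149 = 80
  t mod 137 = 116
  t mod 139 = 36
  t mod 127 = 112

The moduli are pairwise coprime; N = 97·149·137·139·127 = 34954016833.
N/97 = 360350689; 360350689 ≡ 54 (mod 97); 54·9 ≡ 1, so inverse 9.
N/149 = 234590717; 234590717 ≡ 51 (mod 149); 51·38 ≡ 1, so inverse 38.
N/137 = 255138809; 255138809 ≡ 10 (mod 137); 10·96 ≡ 1, so inverse 96.
N/139 = 251467747; 251467747 ≡ 67 (mod 139); 67·83 ≡ 1, so inverse 83.
N/127 = 275228479; 275228479 ≡ 48 (mod 127); 48·45 ≡ 1, so inverse 45.
t ≡ 69·360350689·9 + 80·234590717·38 + 116·255138809·96 + 36·251467747·83 + 112·275228479·45 = 5916696496769.
5916696496769 mod 34954016833 = 9467651992.

9467651992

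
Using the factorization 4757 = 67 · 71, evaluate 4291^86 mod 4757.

Mod 67: 4291 ≡ 3; by Fermat, exponent reduces to 86 mod 66 = 20; 3^20 ≡ 15 (mod 67).
Mod 71: 4291 ≡ 31; by Fermat, exponent reduces to 86 mod 70 = 16; 31^16 ≡ 64 (mod 71).
Combine by CRT: x ≡ 15 (mod 67), x ≡ 64 (mod 71) ⇒ x ≡ 2762 (mod 4757).

2762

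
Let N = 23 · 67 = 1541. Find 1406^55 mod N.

Mod 23: 1406 ≡ 3; by Fermat, exponent reduces to 55 mod 22 = 11; 3^11 ≡ 1 (mod 23).
Mod 67: 1406 ≡ 66; 66^55 ≡ 66 (mod 67).
Combine by CRT: x ≡ 1 (mod 23), x ≡ 66 (mod 67) ⇒ x ≡ 1473 (mod 1541).

1473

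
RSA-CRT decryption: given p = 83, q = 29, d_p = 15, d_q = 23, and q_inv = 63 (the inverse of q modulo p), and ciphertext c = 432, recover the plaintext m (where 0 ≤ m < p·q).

m₁ = c^(d_p) mod p: c ≡ 17 (mod 83), and 17^15 mod 83 = 37.
m₂ = c^(d_q) mod q: c ≡ 26 (mod 29), and 26^23 mod 29 = 21.
h = q_inv·(m₁ − m₂) mod p = 63·(37 − 21) mod 83 = 12.
m = m₂ + h·q = 21 + 12·29 = 369.

369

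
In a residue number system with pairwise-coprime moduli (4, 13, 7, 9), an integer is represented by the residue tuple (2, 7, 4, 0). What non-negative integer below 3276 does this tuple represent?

The moduli are pairwise coprime; N = 4·13·7·9 = 3276.
N/4 = 819; 819 ≡ 3 (mod 4); 3·3 ≡ 1, so inverse 3.
N/13 = 252; 252 ≡ 5 (mod 13); 5·8 ≡ 1, so inverse 8.
N/7 = 468; 468 ≡ 6 (mod 7); 6·6 ≡ 1, so inverse 6.
N/9 = 364; 364 ≡ 4 (mod 9); 4·7 ≡ 1, so inverse 7.
x ≡ 2·819·3 + 7·252·8 + 4·468·6 + 0·364·7 = 30258.
30258 mod 3276 = 774.

774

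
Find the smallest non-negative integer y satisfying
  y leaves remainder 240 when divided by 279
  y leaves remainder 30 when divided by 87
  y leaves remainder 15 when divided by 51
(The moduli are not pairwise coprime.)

56319

gcd(279, 87) = 3 and 3 | (30 − 240), so the pair is consistent; merging gives y ≡ 7773 (mod 8091), where 8091 = lcm(279, 87).
gcd(8091, 51) = 3 and 3 | (15 − 7773), so the pair is consistent; merging gives y ≡ 56319 (mod 137547), where 137547 = lcm(8091, 51).
The solution is unique modulo lcm(279, 87, 51) = 137547.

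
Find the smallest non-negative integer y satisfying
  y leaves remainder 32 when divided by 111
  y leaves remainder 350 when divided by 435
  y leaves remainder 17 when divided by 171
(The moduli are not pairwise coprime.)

605870

Combine the congruences pairwise.
gcd(111, 435) = 3 and 3 | (350 − 32), so the pair is consistent; merging gives y ≡ 10355 (mod 16095), where 16095 = lcm(111, 435).
gcd(16095, 171) = 3 and 3 | (17 − 10355), so the pair is consistent; merging gives y ≡ 605870 (mod 917415), where 917415 = lcm(16095, 171).
The solution is unique modulo lcm(111, 435, 171) = 917415.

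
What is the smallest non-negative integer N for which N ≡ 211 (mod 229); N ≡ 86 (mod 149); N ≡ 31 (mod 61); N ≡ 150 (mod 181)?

114213503

From N ≡ 211 (mod 229) write N = 211 + 229t. Substituting into N ≡ 86 (mod 149) gives 229t ≡ 24 (mod 149), and since 80⁻¹ ≡ 95 (mod 149), t ≡ 45. Hence N ≡ 211 + 229·45 = 10516 (mod 34121).
From N ≡ 10516 (mod 34121) write N = 10516 + 34121t. Substituting into N ≡ 31 (mod 61) gives 34121t ≡ 7 (mod 61), and since 22⁻¹ ≡ 25 (mod 61), t ≡ 53. Hence N ≡ 10516 + 34121·53 = 1818929 (mod 2081381).
From N ≡ 1818929 (mod 2081381) write N = 1818929 + 2081381t. Substituting into N ≡ 150 (mod 181) gives 2081381t ≡ 90 (mod 181), and since 62⁻¹ ≡ 73 (mod 181), t ≡ 54. Hence N ≡ 1818929 + 2081381·54 = 114213503 (mod 376729961).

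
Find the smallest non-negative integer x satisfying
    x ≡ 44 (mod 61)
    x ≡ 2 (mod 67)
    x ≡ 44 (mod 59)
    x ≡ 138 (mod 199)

14133317

Combine the congruences pairwise.
From x ≡ 44 (mod 61) write x = 44 + 61t. Substituting into x ≡ 2 (mod 67) gives 61t ≡ 25 (mod 67), and since 61⁻¹ ≡ 11 (mod 67), t ≡ 7. Hence x ≡ 44 + 61·7 = 471 (mod 4087).
From x ≡ 471 (mod 4087) write x = 471 + 4087t. Substituting into x ≡ 44 (mod 59) gives 4087t ≡ 45 (mod 59), and since 16⁻¹ ≡ 48 (mod 59), t ≡ 36. Hence x ≡ 471 + 4087·36 = 147603 (mod 241133).
From x ≡ 147603 (mod 241133) write x = 147603 + 241133t. Substituting into x ≡ 138 (mod 199) gives 241133t ≡ 193 (mod 199), and since 144⁻¹ ≡ 123 (mod 199), t ≡ 58. Hence x ≡ 147603 + 241133·58 = 14133317 (mod 47985467).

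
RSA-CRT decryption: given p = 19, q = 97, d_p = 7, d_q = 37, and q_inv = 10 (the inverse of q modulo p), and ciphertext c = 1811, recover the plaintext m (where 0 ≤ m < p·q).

m₁ = c^(d_p) mod p: c ≡ 6 (mod 19), and 6^7 mod 19 = 9.
m₂ = c^(d_q) mod q: c ≡ 65 (mod 97), and 65^37 mod 97 = 25.
h = q_inv·(m₁ − m₂) mod p = 10·(9 − 25) mod 19 = 11.
m = m₂ + h·q = 25 + 11·97 = 1092.

1092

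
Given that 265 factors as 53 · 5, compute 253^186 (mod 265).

199

Mod 53: 253 ≡ 41; by Fermat, exponent reduces to 186 mod 52 = 30; 41^30 ≡ 40 (mod 53).
Mod 5: 253 ≡ 3; by Fermat, exponent reduces to 186 mod 4 = 2; 3^2 ≡ 4 (mod 5).
Combine by CRT: x ≡ 40 (mod 53), x ≡ 4 (mod 5) ⇒ x ≡ 199 (mod 265).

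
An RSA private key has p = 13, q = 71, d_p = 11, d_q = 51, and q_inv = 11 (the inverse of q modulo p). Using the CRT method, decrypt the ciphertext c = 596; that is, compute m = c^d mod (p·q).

m₁ = c^(d_p) mod p: c ≡ 11 (mod 13), and 11^11 mod 13 = 6.
m₂ = c^(d_q) mod q: c ≡ 28 (mod 71), and 28^51 mod 71 = 42.
h = q_inv·(m₁ − m₂) mod p = 11·(6 − 42) mod 13 = 7.
m = m₂ + h·q = 42 + 7·71 = 539.

539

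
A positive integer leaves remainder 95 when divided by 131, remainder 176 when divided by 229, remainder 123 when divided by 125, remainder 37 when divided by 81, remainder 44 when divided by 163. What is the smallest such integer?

From N ≡ 95 (mod 131) write N = 95 + 131t. Substituting into N ≡ 176 (mod 229) gives 131t ≡ 81 (mod 229), and since 131⁻¹ ≡ 7 (mod 229), t ≡ 109. Hence N ≡ 95 + 131·109 = 14374 (mod 29999).
From N ≡ 14374 (mod 29999) write N = 14374 + 29999t. Substituting into N ≡ 123 (mod 125) gives 29999t ≡ 124 (mod 125), and since 124⁻¹ ≡ 124 (mod 125), t ≡ 1. Hence N ≡ 14374 + 29999·1 = 44373 (mod 3749875).
From N ≡ 44373 (mod 3749875) write N = 44373 + 3749875t. Substituting into N ≡ 37 (mod 81) gives 3749875t ≡ 52 (mod 81), and since 61⁻¹ ≡ 4 (mod 81), t ≡ 46. Hence N ≡ 44373 + 3749875·46 = 172538623 (mod 303739875).
From N ≡ 172538623 (mod 303739875) write N = 172538623 + 303739875t. Substituting into N ≡ 44 (mod 163) gives 303739875t ≡ 18 (mod 163), and since 133⁻¹ ≡ 38 (mod 163), t ≡ 32. Hence N ≡ 172538623 + 303739875·32 = 9892214623 (mod 49509599625).

9892214623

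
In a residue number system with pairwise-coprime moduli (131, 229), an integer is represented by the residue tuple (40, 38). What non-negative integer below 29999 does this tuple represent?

From x ≡ 40 (mod 131) write x = 40 + 131t. Substituting into x ≡ 38 (mod 229) gives 131t ≡ 227 (mod 229), and since 131⁻¹ ≡ 7 (mod 229), t ≡ 215. Hence x ≡ 40 + 131·215 = 28205 (mod 29999).

28205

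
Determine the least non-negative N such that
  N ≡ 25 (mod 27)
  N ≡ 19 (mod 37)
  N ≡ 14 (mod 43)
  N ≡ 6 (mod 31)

488752

From N ≡ 25 (mod 27) write N = 25 + 27t. Substituting into N ≡ 19 (mod 37) gives 27t ≡ 31 (mod 37), and since 27⁻¹ ≡ 11 (mod 37), t ≡ 8. Hence N ≡ 25 + 27·8 = 241 (mod 999).
From N ≡ 241 (mod 999) write N = 241 + 999t. Substituting into N ≡ 14 (mod 43) gives 999t ≡ 31 (mod 43), and since 10⁻¹ ≡ 13 (mod 43), t ≡ 16. Hence N ≡ 241 + 999·16 = 16225 (mod 42957).
From N ≡ 16225 (mod 42957) write N = 16225 + 42957t. Substituting into N ≡ 6 (mod 31) gives 42957t ≡ 25 (mod 31), and since 22⁻¹ ≡ 24 (mod 31), t ≡ 11. Hence N ≡ 16225 + 42957·11 = 488752 (mod 1331667).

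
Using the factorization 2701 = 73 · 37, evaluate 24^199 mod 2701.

Mod 73: 24 ≡ 24; by Fermat, exponent reduces to 199 mod 72 = 55; 24^55 ≡ 49 (mod 73).
Mod 37: 24 ≡ 24; by Fermat, exponent reduces to 199 mod 36 = 19; 24^19 ≡ 13 (mod 37).
Combine by CRT: x ≡ 49 (mod 73), x ≡ 13 (mod 37) ⇒ x ≡ 2677 (mod 2701).

2677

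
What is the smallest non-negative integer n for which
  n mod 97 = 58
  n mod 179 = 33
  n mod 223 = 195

1365624

The moduli are pairwise coprime; M = 97·179·223 = 3871949.
M/97 = 39917; 39917 ≡ 50 (mod 97); 50·33 ≡ 1, so inverse 33.
M/179 = 21631; 21631 ≡ 151 (mod 179); 151·147 ≡ 1, so inverse 147.
M/223 = 17363; 17363 ≡ 192 (mod 223); 192·187 ≡ 1, so inverse 187.
n ≡ 58·39917·33 + 33·21631·147 + 195·17363·187 = 814474914.
814474914 mod 3871949 = 1365624.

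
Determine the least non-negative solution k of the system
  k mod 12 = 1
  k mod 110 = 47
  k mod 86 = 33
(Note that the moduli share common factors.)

19297

gcd(12, 110) = 2 and 2 | (47 − 1), so the pair is consistent; merging gives k ≡ 157 (mod 660), where 660 = lcm(12, 110).
gcd(660, 86) = 2 and 2 | (33 − 157), so the pair is consistent; merging gives k ≡ 19297 (mod 28380), where 28380 = lcm(660, 86).
The solution is unique modulo lcm(12, 110, 86) = 28380.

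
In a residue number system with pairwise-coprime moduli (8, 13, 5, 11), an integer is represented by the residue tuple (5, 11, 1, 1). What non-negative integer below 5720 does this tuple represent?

661

The moduli are pairwise coprime; N = 8·13·5·11 = 5720.
N/8 = 715; 715 ≡ 3 (mod 8); 3·3 ≡ 1, so inverse 3.
N/13 = 440; 440 ≡ 11 (mod 13); 11·6 ≡ 1, so inverse 6.
N/5 = 1144; 1144 ≡ 4 (mod 5); 4·4 ≡ 1, so inverse 4.
N/11 = 520; 520 ≡ 3 (mod 11); 3·4 ≡ 1, so inverse 4.
x ≡ 5·715·3 + 11·440·6 + 1·1144·4 + 1·520·4 = 46421.
46421 mod 5720 = 661.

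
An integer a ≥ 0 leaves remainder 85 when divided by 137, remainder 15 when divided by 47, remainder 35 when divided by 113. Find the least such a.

The moduli are pairwise coprime; N = 137·47·113 = 727607.
N/137 = 5311; 5311 ≡ 105 (mod 137); 105·107 ≡ 1, so inverse 107.
N/47 = 15481; 15481 ≡ 18 (mod 47); 18·34 ≡ 1, so inverse 34.
N/113 = 6439; 6439 ≡ 111 (mod 113); 111·56 ≡ 1, so inverse 56.
a ≡ 85·5311·107 + 15·15481·34 + 35·6439·56 = 68819295.
68819295 mod 727607 = 424237.

424237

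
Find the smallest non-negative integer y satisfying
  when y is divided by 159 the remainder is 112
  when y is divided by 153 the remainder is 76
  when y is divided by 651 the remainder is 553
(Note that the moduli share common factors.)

250537

gcd(159, 153) = 3 and 3 | (76 − 112), so the pair is consistent; merging gives y ≡ 7267 (mod 8109), where 8109 = lcm(159, 153).
gcd(8109, 651) = 3 and 3 | (553 − 7267), so the pair is consistent; merging gives y ≡ 250537 (mod 1759653), where 1759653 = lcm(8109, 651).
The solution is unique modulo lcm(159, 153, 651) = 1759653.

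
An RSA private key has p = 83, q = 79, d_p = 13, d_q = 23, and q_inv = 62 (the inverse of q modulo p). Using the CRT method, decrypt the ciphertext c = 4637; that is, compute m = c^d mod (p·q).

1682

m₁ = c^(d_p) mod p: c ≡ 72 (mod 83), and 72^13 mod 83 = 22.
m₂ = c^(d_q) mod q: c ≡ 55 (mod 79), and 55^23 mod 79 = 23.
h = q_inv·(m₁ − m₂) mod p = 62·(22 − 23) mod 83 = 21.
m = m₂ + h·q = 23 + 21·79 = 1682.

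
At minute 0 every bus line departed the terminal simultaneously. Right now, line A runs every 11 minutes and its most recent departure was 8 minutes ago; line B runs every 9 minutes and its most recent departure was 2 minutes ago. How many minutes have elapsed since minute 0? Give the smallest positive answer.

From t ≡ 8 (mod 11) write t = 8 + 11s. Substituting into t ≡ 2 (mod 9) gives 11s ≡ 3 (mod 9), and since 2⁻¹ ≡ 5 (mod 9), s ≡ 6. Hence t ≡ 8 + 11·6 = 74 (mod 99).

74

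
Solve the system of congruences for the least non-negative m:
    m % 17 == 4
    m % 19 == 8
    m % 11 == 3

3523

The moduli are pairwise coprime; N = 17·19·11 = 3553.
N/17 = 209; 209 ≡ 5 (mod 17); 5·7 ≡ 1, so inverse 7.
N/19 = 187; 187 ≡ 16 (mod 19); 16·6 ≡ 1, so inverse 6.
N/11 = 323; 323 ≡ 4 (mod 11); 4·3 ≡ 1, so inverse 3.
m ≡ 4·209·7 + 8·187·6 + 3·323·3 = 17735.
17735 mod 3553 = 3523.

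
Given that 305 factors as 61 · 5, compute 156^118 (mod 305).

81

Mod 61: 156 ≡ 34; by Fermat, exponent reduces to 118 mod 60 = 58; 34^58 ≡ 20 (mod 61).
Mod 5: 156 ≡ 1; by Fermat, exponent reduces to 118 mod 4 = 2; 1^2 ≡ 1 (mod 5).
Combine by CRT: x ≡ 20 (mod 61), x ≡ 1 (mod 5) ⇒ x ≡ 81 (mod 305).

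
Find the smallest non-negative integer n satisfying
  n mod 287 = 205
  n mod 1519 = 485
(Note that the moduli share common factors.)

Combine the congruences pairwise.
gcd(287, 1519) = 7 and 7 | (485 − 205), so the pair is consistent; merging gives n ≡ 36941 (mod 62279), where 62279 = lcm(287, 1519).
The solution is unique modulo lcm(287, 1519) = 62279.

36941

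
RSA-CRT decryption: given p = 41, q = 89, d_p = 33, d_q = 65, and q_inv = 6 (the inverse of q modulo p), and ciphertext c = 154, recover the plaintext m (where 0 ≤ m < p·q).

m₁ = c^(d_p) mod p: c ≡ 31 (mod 41), and 31^33 mod 41 = 25.
m₂ = c^(d_q) mod q: c ≡ 65 (mod 89), and 65^65 mod 89 = 83.
h = q_inv·(m₁ − m₂) mod p = 6·(25 − 83) mod 41 = 21.
m = m₂ + h·q = 83 + 21·89 = 1952.

1952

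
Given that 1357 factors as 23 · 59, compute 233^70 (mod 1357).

1208

Mod 23: 233 ≡ 3; by Fermat, exponent reduces to 70 mod 22 = 4; 3^4 ≡ 12 (mod 23).
Mod 59: 233 ≡ 56; by Fermat, exponent reduces to 70 mod 58 = 12; 56^12 ≡ 28 (mod 59).
Combine by CRT: x ≡ 12 (mod 23), x ≡ 28 (mod 59) ⇒ x ≡ 1208 (mod 1357).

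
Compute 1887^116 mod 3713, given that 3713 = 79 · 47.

1229

Mod 79: 1887 ≡ 70; by Fermat, exponent reduces to 116 mod 78 = 38; 70^38 ≡ 44 (mod 79).
Mod 47: 1887 ≡ 7; by Fermat, exponent reduces to 116 mod 46 = 24; 7^24 ≡ 7 (mod 47).
Combine by CRT: x ≡ 44 (mod 79), x ≡ 7 (mod 47) ⇒ x ≡ 1229 (mod 3713).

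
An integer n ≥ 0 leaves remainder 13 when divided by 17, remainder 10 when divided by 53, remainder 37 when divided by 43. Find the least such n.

The moduli are pairwise coprime; M = 17·53·43 = 38743.
M/17 = 2279; 2279 ≡ 1 (mod 17), inverse 1.
M/53 = 731; 731 ≡ 42 (mod 53); 42·24 ≡ 1, so inverse 24.
M/43 = 901; 901 ≡ 41 (mod 43); 41·21 ≡ 1, so inverse 21.
n ≡ 13·2279·1 + 10·731·24 + 37·901·21 = 905144.
905144 mod 38743 = 14055.

14055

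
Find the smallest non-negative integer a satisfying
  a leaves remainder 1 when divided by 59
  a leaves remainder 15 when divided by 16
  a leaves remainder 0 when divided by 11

4367

From a ≡ 1 (mod 59) write a = 1 + 59t. Substituting into a ≡ 15 (mod 16) gives 59t ≡ 14 (mod 16), and since 11⁻¹ ≡ 3 (mod 16), t ≡ 10. Hence a ≡ 1 + 59·10 = 591 (mod 944).
From a ≡ 591 (mod 944) write a = 591 + 944t. Substituting into a ≡ 0 (mod 11) gives 944t ≡ 3 (mod 11), and since 9⁻¹ ≡ 5 (mod 11), t ≡ 4. Hence a ≡ 591 + 944·4 = 4367 (mod 10384).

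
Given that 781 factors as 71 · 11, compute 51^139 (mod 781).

536

Mod 71: 51 ≡ 51; by Fermat, exponent reduces to 139 mod 70 = 69; 51^69 ≡ 39 (mod 71).
Mod 11: 51 ≡ 7; by Fermat, exponent reduces to 139 mod 10 = 9; 7^9 ≡ 8 (mod 11).
Combine by CRT: x ≡ 39 (mod 71), x ≡ 8 (mod 11) ⇒ x ≡ 536 (mod 781).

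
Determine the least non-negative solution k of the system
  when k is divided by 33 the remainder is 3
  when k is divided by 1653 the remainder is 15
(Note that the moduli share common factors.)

gcd(33, 1653) = 3 and 3 | (15 − 3), so the pair is consistent; merging gives k ≡ 11586 (mod 18183), where 18183 = lcm(33, 1653).
The solution is unique modulo lcm(33, 1653) = 18183.

11586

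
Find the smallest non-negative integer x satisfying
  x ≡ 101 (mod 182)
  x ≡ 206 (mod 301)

5925

gcd(182, 301) = 7 and 7 | (206 − 101), so the pair is consistent; merging gives x ≡ 5925 (mod 7826), where 7826 = lcm(182, 301).
The solution is unique modulo lcm(182, 301) = 7826.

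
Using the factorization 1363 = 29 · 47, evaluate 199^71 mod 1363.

866

Mod 29: 199 ≡ 25; by Fermat, exponent reduces to 71 mod 28 = 15; 25^15 ≡ 25 (mod 29).
Mod 47: 199 ≡ 11; by Fermat, exponent reduces to 71 mod 46 = 25; 11^25 ≡ 20 (mod 47).
Combine by CRT: x ≡ 25 (mod 29), x ≡ 20 (mod 47) ⇒ x ≡ 866 (mod 1363).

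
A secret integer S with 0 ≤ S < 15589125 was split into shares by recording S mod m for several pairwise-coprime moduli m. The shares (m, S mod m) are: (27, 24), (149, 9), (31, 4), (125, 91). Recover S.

The moduli are pairwise coprime; N = 27·149·31·125 = 15589125.
N/27 = 577375; 577375 ≡ 7 (mod 27); 7·4 ≡ 1, so inverse 4.
N/149 = 104625; 104625 ≡ 27 (mod 149); 27·138 ≡ 1, so inverse 138.
N/31 = 502875; 502875 ≡ 24 (mod 31); 24·22 ≡ 1, so inverse 22.
N/125 = 124713; 124713 ≡ 88 (mod 125); 88·27 ≡ 1, so inverse 27.
S ≡ 24·577375·4 + 9·104625·138 + 4·502875·22 + 91·124713·27 = 536045091.
536045091 mod 15589125 = 6014841.

6014841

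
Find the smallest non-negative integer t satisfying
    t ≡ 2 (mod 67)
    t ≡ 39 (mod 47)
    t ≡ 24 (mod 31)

1543

From t ≡ 2 (mod 67) write t = 2 + 67s. Substituting into t ≡ 39 (mod 47) gives 67s ≡ 37 (mod 47), and since 20⁻¹ ≡ 40 (mod 47), s ≡ 23. Hence t ≡ 2 + 67·23 = 1543 (mod 3149).
From t ≡ 1543 (mod 3149) write t = 1543 + 3149s. Substituting into t ≡ 24 (mod 31) gives 3149s ≡ 0 (mod 31), and since 18⁻¹ ≡ 19 (mod 31), s ≡ 0. Hence t ≡ 1543 + 3149·0 = 1543 (mod 97619).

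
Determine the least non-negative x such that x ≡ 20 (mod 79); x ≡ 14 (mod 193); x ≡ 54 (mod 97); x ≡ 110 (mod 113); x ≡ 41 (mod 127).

532567302

From x ≡ 20 (mod 79) write x = 20 + 79t. Substituting into x ≡ 14 (mod 193) gives 79t ≡ 187 (mod 193), and since 79⁻¹ ≡ 22 (mod 193), t ≡ 61. Hence x ≡ 20 + 79·61 = 4839 (mod 15247).
From x ≡ 4839 (mod 15247) write x = 4839 + 15247t. Substituting into x ≡ 54 (mod 97) gives 15247t ≡ 65 (mod 97), and since 18⁻¹ ≡ 27 (mod 97), t ≡ 9. Hence x ≡ 4839 + 15247·9 = 142062 (mod 1478959).
From x ≡ 142062 (mod 1478959) write x = 142062 + 1478959t. Substituting into x ≡ 110 (mod 113) gives 1478959t ≡ 89 (mod 113), and since 15⁻¹ ≡ 98 (mod 113), t ≡ 21. Hence x ≡ 142062 + 1478959·21 = 31200201 (mod 167122367).
From x ≡ 31200201 (mod 167122367) write x = 31200201 + 167122367t. Substituting into x ≡ 41 (mod 127) gives 167122367t ≡ 57 (mod 127), and since 19⁻¹ ≡ 107 (mod 127), t ≡ 3. Hence x ≡ 31200201 + 167122367·3 = 532567302 (mod 21224540609).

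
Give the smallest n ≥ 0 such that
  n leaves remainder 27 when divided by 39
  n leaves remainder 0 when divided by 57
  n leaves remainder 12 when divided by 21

2679

Combine the congruences pairwise.
gcd(39, 57) = 3 and 3 | (0 − 27), so the pair is consistent; merging gives n ≡ 456 (mod 741), where 741 = lcm(39, 57).
gcd(741, 21) = 3 and 3 | (12 − 456), so the pair is consistent; merging gives n ≡ 2679 (mod 5187), where 5187 = lcm(741, 21).
The solution is unique modulo lcm(39, 57, 21) = 5187.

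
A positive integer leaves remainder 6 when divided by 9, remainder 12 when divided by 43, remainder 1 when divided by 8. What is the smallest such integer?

Combine the congruences pairwise.
From x ≡ 6 (mod 9) write x = 6 + 9t. Substituting into x ≡ 12 (mod 43) gives 9t ≡ 6 (mod 43), and since 9⁻¹ ≡ 24 (mod 43), t ≡ 15. Hence x ≡ 6 + 9·15 = 141 (mod 387).
From x ≡ 141 (mod 387) write x = 141 + 387t. Substituting into x ≡ 1 (mod 8) gives 387t ≡ 4 (mod 8), and since 3⁻¹ ≡ 3 (mod 8), t ≡ 4. Hence x ≡ 141 + 387·4 = 1689 (mod 3096).

1689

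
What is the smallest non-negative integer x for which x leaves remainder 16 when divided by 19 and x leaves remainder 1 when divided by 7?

From x ≡ 16 (mod 19) write x = 16 + 19t. Substituting into x ≡ 1 (mod 7) gives 19t ≡ 6 (mod 7), and since 5⁻¹ ≡ 3 (mod 7), t ≡ 4. Hence x ≡ 16 + 19·4 = 92 (mod 133).

92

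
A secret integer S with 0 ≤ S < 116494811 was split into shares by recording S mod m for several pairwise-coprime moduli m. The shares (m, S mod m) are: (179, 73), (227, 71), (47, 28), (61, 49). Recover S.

21151250

The moduli are pairwise coprime; N = 179·227·47·61 = 116494811.
N/179 = 650809; 650809 ≡ 144 (mod 179); 144·46 ≡ 1, so inverse 46.
N/227 = 513193; 513193 ≡ 173 (mod 227); 173·21 ≡ 1, so inverse 21.
N/47 = 2478613; 2478613 ≡ 21 (mod 47); 21·9 ≡ 1, so inverse 9.
N/61 = 1909751; 1909751 ≡ 24 (mod 61); 24·28 ≡ 1, so inverse 28.
S ≡ 73·650809·46 + 71·513193·21 + 28·2478613·9 + 49·1909751·28 = 6195376233.
6195376233 mod 116494811 = 21151250.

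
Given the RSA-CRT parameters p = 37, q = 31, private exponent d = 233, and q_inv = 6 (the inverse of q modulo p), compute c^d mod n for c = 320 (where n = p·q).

1130

d_p = d mod (p−1) = 233 mod 36 = 17; d_q = d mod (q−1) = 23.
m₁ = c^(d_p) mod p: c ≡ 24 (mod 37), and 24^17 mod 37 = 20.
m₂ = c^(d_q) mod q: c ≡ 10 (mod 31), and 10^23 mod 31 = 14.
h = q_inv·(m₁ − m₂) mod p = 6·(20 − 14) mod 37 = 36.
m = m₂ + h·q = 14 + 36·31 = 1130.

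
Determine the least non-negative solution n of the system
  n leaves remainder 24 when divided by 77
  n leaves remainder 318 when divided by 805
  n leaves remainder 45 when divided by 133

14808

Combine the congruences pairwise.
gcd(77, 805) = 7 and 7 | (318 − 24), so the pair is consistent; merging gives n ≡ 5953 (mod 8855), where 8855 = lcm(77, 805).
gcd(8855, 133) = 7 and 7 | (45 − 5953), so the pair is consistent; merging gives n ≡ 14808 (mod 168245), where 168245 = lcm(8855, 133).
The solution is unique modulo lcm(77, 805, 133) = 168245.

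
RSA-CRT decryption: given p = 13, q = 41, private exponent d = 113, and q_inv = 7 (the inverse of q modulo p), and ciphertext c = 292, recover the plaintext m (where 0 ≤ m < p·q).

80

d_p = d mod (p−1) = 113 mod 12 = 5; d_q = d mod (q−1) = 33.
m₁ = c^(d_p) mod p: c ≡ 6 (mod 13), and 6^5 mod 13 = 2.
m₂ = c^(d_q) mod q: c ≡ 5 (mod 41), and 5^33 mod 41 = 39.
h = q_inv·(m₁ − m₂) mod p = 7·(2 − 39) mod 13 = 1.
m = m₂ + h·q = 39 + 1·41 = 80.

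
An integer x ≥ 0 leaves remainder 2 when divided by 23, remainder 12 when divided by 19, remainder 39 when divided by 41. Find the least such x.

The moduli are pairwise coprime; N = 23·19·41 = 17917.
N/23 = 779; 779 ≡ 20 (mod 23); 20·15 ≡ 1, so inverse 15.
N/19 = 943; 943 ≡ 12 (mod 19); 12·8 ≡ 1, so inverse 8.
N/41 = 437; 437 ≡ 27 (mod 41); 27·38 ≡ 1, so inverse 38.
x ≡ 2·779·15 + 12·943·8 + 39·437·38 = 761532.
761532 mod 17917 = 9018.

9018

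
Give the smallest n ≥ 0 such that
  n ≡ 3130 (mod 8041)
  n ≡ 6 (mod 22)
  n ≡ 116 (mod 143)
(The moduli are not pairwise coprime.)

35294

gcd(8041, 22) = 11 and 11 | (6 − 3130), so the pair is consistent; merging gives n ≡ 3130 (mod 16082), where 16082 = lcm(8041, 22).
gcd(16082, 143) = 11 and 11 | (116 − 3130), so the pair is consistent; merging gives n ≡ 35294 (mod 209066), where 209066 = lcm(16082, 143).
The solution is unique modulo lcm(8041, 22, 143) = 209066.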